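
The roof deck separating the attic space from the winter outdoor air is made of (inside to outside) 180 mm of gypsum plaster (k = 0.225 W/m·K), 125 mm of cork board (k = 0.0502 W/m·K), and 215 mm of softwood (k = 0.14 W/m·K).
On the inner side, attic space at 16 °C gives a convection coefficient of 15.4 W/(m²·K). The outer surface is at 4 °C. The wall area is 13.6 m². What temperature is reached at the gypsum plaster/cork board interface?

T ≈ 13.9 °C

Using the resistance-network approach (series):
R_inner film = 1/(h_i·A) = 1/(15.4×13.6) = 0.004775 K/W
R_gypsum plaster = L/(kA) = 0.18/(0.225×13.6) = 0.05882 K/W
R_cork board = L/(kA) = 0.125/(0.0502×13.6) = 0.1831 K/W
R_softwood = L/(kA) = 0.215/(0.14×13.6) = 0.1129 K/W
R_total = 0.3596 K/W;  Q = ΔT/R_total = 12/0.3596 = 33.37 W
T_interface = T_inner − Q·ΣR(inner→interface) = 16 − 33.4×0.0636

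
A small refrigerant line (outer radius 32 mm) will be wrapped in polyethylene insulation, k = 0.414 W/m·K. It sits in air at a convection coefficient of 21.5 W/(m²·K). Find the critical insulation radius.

r_cr ≈ 19.3 mm

For a cylinder r_cr = k/h = 0.414/21.5
r_cr = 19.3 mm; since the bare radius (32 mm) is above r_cr, any added insulation will reduce heat loss.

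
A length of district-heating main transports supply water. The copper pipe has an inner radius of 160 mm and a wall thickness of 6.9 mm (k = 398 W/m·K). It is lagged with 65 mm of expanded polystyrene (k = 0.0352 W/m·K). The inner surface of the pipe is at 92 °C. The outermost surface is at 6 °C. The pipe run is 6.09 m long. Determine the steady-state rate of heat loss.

Q ≈ 352 W

Treating each annulus and film as a series resistance:
R_copper pipe wall = ln(166.9/160)/(2π×398×6.09) = 2.772×10^-6 K/W
R_expanded polystyrene = ln(231.9/166.9)/(2π×0.0352×6.09) = 0.2442 K/W
R_total = 0.2442 K/W
Q = ΔT/R_total = 86/0.2442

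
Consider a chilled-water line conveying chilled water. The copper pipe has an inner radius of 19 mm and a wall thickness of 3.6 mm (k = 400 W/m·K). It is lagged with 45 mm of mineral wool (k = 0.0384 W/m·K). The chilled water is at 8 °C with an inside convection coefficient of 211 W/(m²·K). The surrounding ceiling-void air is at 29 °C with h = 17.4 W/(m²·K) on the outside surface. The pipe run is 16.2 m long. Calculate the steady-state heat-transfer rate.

Q ≈ 72.1 W

For a radial system each layer contributes R = ln(r_out/r_in)/(2πkL); films add R = 1/(hA).
R_inner film = 1/(h_i·2πr₁L) = 1/(211×2π×0.019×16.2) = 0.002451 K/W
R_copper pipe wall = ln(22.6/19)/(2π×400×16.2) = 4.262×10^-6 K/W
R_mineral wool = ln(67.6/22.6)/(2π×0.0384×16.2) = 0.2803 K/W
R_outer film = 1/(h_o·2πr_oL) = 1/(17.4×2π×0.0676×16.2) = 0.008352 K/W
R_total = 0.2911 K/W
Q = ΔT/R_total = 21/0.2911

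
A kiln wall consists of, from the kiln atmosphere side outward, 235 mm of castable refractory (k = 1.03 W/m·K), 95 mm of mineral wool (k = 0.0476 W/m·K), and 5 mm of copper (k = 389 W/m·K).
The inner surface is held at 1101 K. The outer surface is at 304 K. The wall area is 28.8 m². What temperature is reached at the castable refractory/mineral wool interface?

T ≈ 1020 K

Thermal resistances in series:
R_castable refractory = L/(kA) = 0.235/(1.03×28.8) = 0.007922 K/W
R_mineral wool = L/(kA) = 0.095/(0.0476×28.8) = 0.0693 K/W
R_copper = L/(kA) = 0.005/(389×28.8) = 4.463×10^-7 K/W
R_total = 0.07722 K/W;  Q = ΔT/R_total = 797/0.07722 = 10320 W
T_interface = T_inner − Q·ΣR(inner→interface) = 1101 − 10300×0.007922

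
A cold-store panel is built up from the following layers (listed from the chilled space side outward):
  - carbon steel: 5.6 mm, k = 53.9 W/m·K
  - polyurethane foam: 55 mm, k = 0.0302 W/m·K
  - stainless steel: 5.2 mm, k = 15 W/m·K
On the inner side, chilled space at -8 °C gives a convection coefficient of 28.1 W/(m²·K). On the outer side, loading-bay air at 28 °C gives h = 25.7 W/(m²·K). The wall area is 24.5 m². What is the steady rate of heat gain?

Q ≈ 465 W

Treating each layer as a thermal resistance in series:
R_inner film = 1/(h_i·A) = 1/(28.1×24.5) = 0.001453 K/W
R_carbon steel = L/(kA) = 0.0056/(53.9×24.5) = 4.241×10^-6 K/W
R_polyurethane foam = L/(kA) = 0.055/(0.0302×24.5) = 0.07433 K/W
R_stainless steel = L/(kA) = 0.0052/(15×24.5) = 1.415×10^-5 K/W
R_outer film = 1/(h_o·A) = 1/(25.7×24.5) = 0.001588 K/W
R_total = 0.07739 K/W
Q = ΔT / R_total = 36 / 0.07739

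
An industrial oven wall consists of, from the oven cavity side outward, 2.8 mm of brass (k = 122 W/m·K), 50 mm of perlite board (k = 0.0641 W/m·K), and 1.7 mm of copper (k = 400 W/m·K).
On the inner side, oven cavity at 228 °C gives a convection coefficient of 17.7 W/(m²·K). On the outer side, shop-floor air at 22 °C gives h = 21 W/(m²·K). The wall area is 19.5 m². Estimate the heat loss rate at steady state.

Q ≈ 4540 W

Series thermal resistances:
R_inner film = 1/(h_i·A) = 1/(17.7×19.5) = 0.002897 K/W
R_brass = L/(kA) = 0.0028/(122×19.5) = 1.177×10^-6 K/W
R_perlite board = L/(kA) = 0.05/(0.0641×19.5) = 0.04 K/W
R_copper = L/(kA) = 0.0017/(400×19.5) = 2.179×10^-7 K/W
R_outer film = 1/(h_o·A) = 1/(21×19.5) = 0.002442 K/W
R_total = 0.04534 K/W
Q = ΔT / R_total = 206 / 0.04534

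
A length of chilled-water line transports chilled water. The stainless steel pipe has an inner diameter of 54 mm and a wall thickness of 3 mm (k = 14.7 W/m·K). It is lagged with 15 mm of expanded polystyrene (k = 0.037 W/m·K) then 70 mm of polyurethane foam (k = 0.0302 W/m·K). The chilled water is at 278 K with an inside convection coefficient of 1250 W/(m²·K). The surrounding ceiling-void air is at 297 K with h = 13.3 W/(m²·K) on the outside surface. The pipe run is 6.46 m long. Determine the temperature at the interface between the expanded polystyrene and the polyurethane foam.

Cylindrical conduction, so R = ln(r₂/r₁)/(2πkL) per layer, in series:
R_inner film = 1/(h_i·2πr₁L) = 1/(1250×2π×0.027×6.46) = 7.3×10^-4 K/W
R_stainless steel pipe wall = ln(30/27)/(2π×14.7×6.46) = 1.766×10^-4 K/W
R_expanded polystyrene = ln(45/30)/(2π×0.037×6.46) = 0.27 K/W
R_polyurethane foam = ln(115/45)/(2π×0.0302×6.46) = 0.7654 K/W
R_outer film = 1/(h_o·2πr_oL) = 1/(13.3×2π×0.115×6.46) = 0.01611 K/W
R_total = 1.052 K/W
Q = ΔT/R_total = 19/1.052
Q = 18.1 W
T_interface = T_inner + Q·ΣR(inner→interface) = 278 + 18.1×0.2709

T ≈ 283 K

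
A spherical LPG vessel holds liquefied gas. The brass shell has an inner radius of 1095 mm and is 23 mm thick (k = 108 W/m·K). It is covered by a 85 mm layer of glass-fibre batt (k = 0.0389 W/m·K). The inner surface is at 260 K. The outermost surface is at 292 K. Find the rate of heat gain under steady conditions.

Each spherical layer contributes R = (1/r_i − 1/r_o)/(4πk):
R_brass shell = (1/1.095 − 1/1.118)/(4π×108) = 1.384×10^-5 K/W
R_glass-fibre batt = (1/1.118 − 1/1.203)/(4π×0.0389) = 0.1293 K/W
R_total = 0.1293 K/W
Q = ΔT/R_total = 32/0.1293

Q ≈ 247 W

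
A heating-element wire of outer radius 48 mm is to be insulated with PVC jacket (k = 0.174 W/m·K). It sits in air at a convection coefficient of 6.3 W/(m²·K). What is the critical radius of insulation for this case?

r_cr ≈ 27.6 mm

For a cylinder r_cr = k/h = 0.174/6.3
r_cr = 27.6 mm; since the bare radius (48 mm) is above r_cr, any added insulation will reduce heat loss.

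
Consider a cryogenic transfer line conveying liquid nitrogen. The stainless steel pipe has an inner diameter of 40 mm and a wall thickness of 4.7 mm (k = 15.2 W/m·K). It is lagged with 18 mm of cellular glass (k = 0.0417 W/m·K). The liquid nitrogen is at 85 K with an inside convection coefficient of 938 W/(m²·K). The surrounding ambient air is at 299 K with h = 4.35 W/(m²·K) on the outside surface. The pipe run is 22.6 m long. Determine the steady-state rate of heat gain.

Q ≈ 1640 W

Cylindrical conduction, so R = ln(r₂/r₁)/(2πkL) per layer, in series:
R_inner film = 1/(h_i·2πr₁L) = 1/(938×2π×0.02×22.6) = 3.754×10^-4 K/W
R_stainless steel pipe wall = ln(24.7/20)/(2π×15.2×22.6) = 9.779×10^-5 K/W
R_cellular glass = ln(42.7/24.7)/(2π×0.0417×22.6) = 0.09244 K/W
R_outer film = 1/(h_o·2πr_oL) = 1/(4.35×2π×0.0427×22.6) = 0.03791 K/W
R_total = 0.1308 K/W
Q = ΔT/R_total = 214/0.1308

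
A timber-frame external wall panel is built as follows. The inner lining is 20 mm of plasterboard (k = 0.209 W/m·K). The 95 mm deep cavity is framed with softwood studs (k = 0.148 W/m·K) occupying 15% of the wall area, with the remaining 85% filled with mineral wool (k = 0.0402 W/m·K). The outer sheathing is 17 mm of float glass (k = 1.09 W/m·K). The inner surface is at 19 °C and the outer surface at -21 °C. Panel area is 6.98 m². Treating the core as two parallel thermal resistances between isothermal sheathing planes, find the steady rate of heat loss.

Q ≈ 155 W

Sheathing layers in series; stud and cavity paths in parallel between them.
R_inner = 0.02/(0.209×6.98) = 0.01371 K/W
R_stud  = 0.095/(0.148×0.15×6.98) = 0.6131 K/W
R_cav   = 0.095/(0.0402×0.85×6.98) = 0.3983 K/W
1/R_core = 1/R_stud + 1/R_cav → R_core = 0.2414 K/W
R_outer = 0.017/(1.09×6.98) = 0.002234 K/W
R_total = 0.2574 K/W
Q = ΔT/R_total = 40/0.2574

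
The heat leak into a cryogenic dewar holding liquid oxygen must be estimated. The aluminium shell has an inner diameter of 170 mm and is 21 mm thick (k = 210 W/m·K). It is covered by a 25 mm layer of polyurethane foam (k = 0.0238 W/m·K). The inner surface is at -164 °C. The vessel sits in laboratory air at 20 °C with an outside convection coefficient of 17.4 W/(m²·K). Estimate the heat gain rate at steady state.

Q ≈ 29.3 W

For a spherical shell R = (1/r₁ − 1/r₂)/(4πk); film R = 1/(h·4πr²). In series:
R_aluminium shell = (1/0.085 − 1/0.106)/(4π×210) = 8.832×10^-4 K/W
R_polyurethane foam = (1/0.106 − 1/0.131)/(4π×0.0238) = 6.02 K/W
R_outer film = 1/(h·4πr_o²) = 1/(17.4×4π×0.131²) = 0.2665 K/W
R_total = 6.287 K/W
Q = ΔT/R_total = 184/6.287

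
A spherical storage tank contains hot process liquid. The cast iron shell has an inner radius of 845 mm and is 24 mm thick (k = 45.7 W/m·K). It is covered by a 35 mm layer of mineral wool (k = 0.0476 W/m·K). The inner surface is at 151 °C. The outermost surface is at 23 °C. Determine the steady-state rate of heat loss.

Radial (spherical) resistances in series:
R_cast iron shell = (1/0.845 − 1/0.869)/(4π×45.7) = 5.691×10^-5 K/W
R_mineral wool = (1/0.869 − 1/0.904)/(4π×0.0476) = 0.07448 K/W
R_total = 0.07454 K/W
Q = ΔT/R_total = 128/0.07454

Q ≈ 1720 W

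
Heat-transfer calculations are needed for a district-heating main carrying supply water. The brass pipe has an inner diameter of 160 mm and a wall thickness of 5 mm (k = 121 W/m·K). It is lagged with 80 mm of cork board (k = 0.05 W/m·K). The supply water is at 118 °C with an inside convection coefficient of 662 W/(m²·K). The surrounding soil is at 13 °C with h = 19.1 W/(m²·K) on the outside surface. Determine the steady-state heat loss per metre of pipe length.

Treating each annulus and film as a series resistance:
R_inner film = 1/(h_i·2πr₁L) = 1/(662×2π×0.08×1) = 0.003005 K/W
R_brass pipe wall = ln(85/80)/(2π×121×1) = 7.974×10^-5 K/W
R_cork board = ln(165/85)/(2π×0.05×1) = 2.111 K/W
R_outer film = 1/(h_o·2πr_oL) = 1/(19.1×2π×0.165×1) = 0.0505 K/W
R_total = 2.165 K/W
Q = ΔT/R_total = 105/2.165

q′ ≈ 48.5 W/m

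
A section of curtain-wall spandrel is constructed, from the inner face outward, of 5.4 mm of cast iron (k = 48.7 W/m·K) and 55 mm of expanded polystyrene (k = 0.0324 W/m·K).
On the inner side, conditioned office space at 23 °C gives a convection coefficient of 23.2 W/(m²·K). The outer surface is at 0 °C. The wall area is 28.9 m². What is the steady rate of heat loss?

Thermal resistances in series:
R_inner film = 1/(h_i·A) = 1/(23.2×28.9) = 0.001491 K/W
R_cast iron = L/(kA) = 0.0054/(48.7×28.9) = 3.837×10^-6 K/W
R_expanded polystyrene = L/(kA) = 0.055/(0.0324×28.9) = 0.05874 K/W
R_total = 0.06023 K/W
Q = ΔT / R_total = 23 / 0.06023

Q ≈ 382 W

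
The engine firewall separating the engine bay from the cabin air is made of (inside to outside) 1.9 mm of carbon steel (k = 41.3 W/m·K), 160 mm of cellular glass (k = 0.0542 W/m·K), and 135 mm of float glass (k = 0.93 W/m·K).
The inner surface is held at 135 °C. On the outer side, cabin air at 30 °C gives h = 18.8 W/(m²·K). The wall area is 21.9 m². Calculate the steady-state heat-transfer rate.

Q ≈ 730 W

Model the wall as resistances in series:
R_carbon steel = L/(kA) = 0.0019/(41.3×21.9) = 2.101×10^-6 K/W
R_cellular glass = L/(kA) = 0.16/(0.0542×21.9) = 0.1348 K/W
R_float glass = L/(kA) = 0.135/(0.93×21.9) = 0.006628 K/W
R_outer film = 1/(h_o·A) = 1/(18.8×21.9) = 0.002429 K/W
R_total = 0.1439 K/W
Q = ΔT / R_total = 105 / 0.1439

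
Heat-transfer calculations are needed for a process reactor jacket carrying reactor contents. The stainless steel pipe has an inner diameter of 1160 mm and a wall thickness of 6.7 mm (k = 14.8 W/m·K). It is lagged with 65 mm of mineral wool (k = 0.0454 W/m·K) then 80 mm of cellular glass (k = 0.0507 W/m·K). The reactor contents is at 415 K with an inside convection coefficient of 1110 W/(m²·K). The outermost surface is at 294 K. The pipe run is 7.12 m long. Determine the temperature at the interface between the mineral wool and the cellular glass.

T ≈ 354 K

Per-layer cylindrical resistances, series-summed:
R_inner film = 1/(h_i·2πr₁L) = 1/(1110×2π×0.58×7.12) = 3.472×10^-5 K/W
R_stainless steel pipe wall = ln(586.7/580)/(2π×14.8×7.12) = 1.735×10^-5 K/W
R_mineral wool = ln(651.7/586.7)/(2π×0.0454×7.12) = 0.05173 K/W
R_cellular glass = ln(731.7/651.7)/(2π×0.0507×7.12) = 0.05105 K/W
R_total = 0.1028 K/W
Q = ΔT/R_total = 121/0.1028
Q = 1180 W
T_interface = T_inner − Q·ΣR(inner→interface) = 415 − 1180×0.05178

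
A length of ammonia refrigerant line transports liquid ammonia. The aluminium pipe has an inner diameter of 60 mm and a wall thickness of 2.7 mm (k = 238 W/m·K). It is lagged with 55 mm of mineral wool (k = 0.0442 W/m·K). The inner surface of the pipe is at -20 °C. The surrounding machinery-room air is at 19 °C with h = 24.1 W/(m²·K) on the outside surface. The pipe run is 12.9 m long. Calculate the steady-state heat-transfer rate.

Per-layer cylindrical resistances, series-summed:
R_aluminium pipe wall = ln(32.7/30)/(2π×238×12.9) = 4.467×10^-6 K/W
R_mineral wool = ln(87.7/32.7)/(2π×0.0442×12.9) = 0.2754 K/W
R_outer film = 1/(h_o·2πr_oL) = 1/(24.1×2π×0.0877×12.9) = 0.005837 K/W
R_total = 0.2812 K/W
Q = ΔT/R_total = 39/0.2812

Q ≈ 139 W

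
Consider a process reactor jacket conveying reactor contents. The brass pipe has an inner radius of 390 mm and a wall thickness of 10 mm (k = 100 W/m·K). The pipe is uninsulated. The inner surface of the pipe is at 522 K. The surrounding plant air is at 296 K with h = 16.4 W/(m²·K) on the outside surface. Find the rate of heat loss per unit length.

q′ ≈ 9300 W/m

Radial resistances (cylindrical: R_cond = ln(r_o/r_i)/(2πkL), R_conv = 1/(h·2πrL)):
R_brass pipe wall = ln(400/390)/(2π×100×1) = 4.029×10^-5 K/W
R_outer film = 1/(h_o·2πr_oL) = 1/(16.4×2π×0.4×1) = 0.02426 K/W
R_total = 0.0243 K/W
Q = ΔT/R_total = 226/0.0243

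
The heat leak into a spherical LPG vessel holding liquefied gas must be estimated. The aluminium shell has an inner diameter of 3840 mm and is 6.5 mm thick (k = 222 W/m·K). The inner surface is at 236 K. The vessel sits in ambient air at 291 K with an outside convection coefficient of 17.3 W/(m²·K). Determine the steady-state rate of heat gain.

Q ≈ 44400 W

Each spherical layer contributes R = (1/r_i − 1/r_o)/(4πk):
R_aluminium shell = (1/1.92 − 1/1.9265)/(4π×222) = 6.299×10^-7 K/W
R_outer film = 1/(h·4πr_o²) = 1/(17.3×4π×1.9265²) = 0.001239 K/W
R_total = 0.00124 K/W
Q = ΔT/R_total = 55/0.00124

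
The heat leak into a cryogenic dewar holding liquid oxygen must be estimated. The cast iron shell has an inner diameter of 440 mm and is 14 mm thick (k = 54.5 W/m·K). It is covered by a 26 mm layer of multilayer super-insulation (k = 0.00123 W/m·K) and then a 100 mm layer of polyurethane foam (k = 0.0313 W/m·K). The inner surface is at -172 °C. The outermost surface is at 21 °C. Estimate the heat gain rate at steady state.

Spherical conduction: R = (1/r_in − 1/r_out)/(4πk) per layer; series-sum.
R_cast iron shell = (1/0.22 − 1/0.234)/(4π×54.5) = 3.971×10^-4 K/W
R_multilayer super-insulation = (1/0.234 − 1/0.26)/(4π×0.00123) = 27.65 K/W
R_polyurethane foam = (1/0.26 − 1/0.36)/(4π×0.0313) = 2.716 K/W
R_total = 30.36 K/W
Q = ΔT/R_total = 193/30.36

Q ≈ 6.36 W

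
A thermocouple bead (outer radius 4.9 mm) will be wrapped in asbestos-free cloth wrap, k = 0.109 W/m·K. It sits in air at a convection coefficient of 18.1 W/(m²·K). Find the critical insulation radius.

For a sphere r_cr = 2k/h = 2×0.109/18.1
r_cr = 12 mm; since the bare radius (4.9 mm) is below r_cr, adding a thin layer of insulation will *increase* heat loss.

r_cr ≈ 12 mm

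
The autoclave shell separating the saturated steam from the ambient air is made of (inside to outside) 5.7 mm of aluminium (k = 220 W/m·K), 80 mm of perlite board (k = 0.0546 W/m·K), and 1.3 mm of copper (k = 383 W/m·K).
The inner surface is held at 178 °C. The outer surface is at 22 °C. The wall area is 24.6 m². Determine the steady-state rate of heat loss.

Thermal resistances in series:
R_aluminium = L/(kA) = 0.0057/(220×24.6) = 1.053×10^-6 K/W
R_perlite board = L/(kA) = 0.08/(0.0546×24.6) = 0.05956 K/W
R_copper = L/(kA) = 0.0013/(383×24.6) = 1.38×10^-7 K/W
R_total = 0.05956 K/W
Q = ΔT / R_total = 156 / 0.05956

Q ≈ 2620 W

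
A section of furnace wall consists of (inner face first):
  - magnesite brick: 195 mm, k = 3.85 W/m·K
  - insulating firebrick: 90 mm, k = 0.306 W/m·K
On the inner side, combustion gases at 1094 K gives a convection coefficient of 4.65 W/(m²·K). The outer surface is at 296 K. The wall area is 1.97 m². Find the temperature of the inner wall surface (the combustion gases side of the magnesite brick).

Thermal resistances in series:
R_inner film = 1/(h_i·A) = 1/(4.65×1.97) = 0.1092 K/W
R_magnesite brick = L/(kA) = 0.195/(3.85×1.97) = 0.02571 K/W
R_insulating firebrick = L/(kA) = 0.09/(0.306×1.97) = 0.1493 K/W
R_total = 0.2842 K/W;  Q = ΔT/R_total = 798/0.2842 = 2808 W
T_interface = T_inner − Q·ΣR(inner→interface) = 1094 − 2810×0.1092

T ≈ 787 K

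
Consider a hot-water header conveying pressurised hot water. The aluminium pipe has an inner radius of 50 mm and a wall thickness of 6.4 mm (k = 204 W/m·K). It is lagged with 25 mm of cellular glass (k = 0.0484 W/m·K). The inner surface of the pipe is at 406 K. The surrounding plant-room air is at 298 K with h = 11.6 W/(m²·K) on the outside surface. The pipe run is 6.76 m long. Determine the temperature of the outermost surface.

Radial resistances (cylindrical: R_cond = ln(r_o/r_i)/(2πkL), R_conv = 1/(h·2πrL)):
R_aluminium pipe wall = ln(56.4/50)/(2π×204×6.76) = 1.39×10^-5 K/W
R_cellular glass = ln(81.4/56.4)/(2π×0.0484×6.76) = 0.1785 K/W
R_outer film = 1/(h_o·2πr_oL) = 1/(11.6×2π×0.0814×6.76) = 0.02493 K/W
R_total = 0.2034 K/W
Q = ΔT/R_total = 108/0.2034
Q = 531 W
T_interface = T_inner − Q·ΣR(inner→interface) = 406 − 531×0.1785

T ≈ 311 K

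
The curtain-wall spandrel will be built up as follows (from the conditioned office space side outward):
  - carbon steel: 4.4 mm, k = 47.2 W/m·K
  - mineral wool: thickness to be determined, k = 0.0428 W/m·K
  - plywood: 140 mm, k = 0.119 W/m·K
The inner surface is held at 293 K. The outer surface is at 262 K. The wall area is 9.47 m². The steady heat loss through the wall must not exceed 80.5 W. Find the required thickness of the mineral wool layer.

Using the resistance-network approach (series):
R_carbon steel = L/(kA) = 0.0044/(47.2×9.47) = 9.844×10^-6 K/W
R_plywood = L/(kA) = 0.14/(0.119×9.47) = 0.1242 K/W
Sum of the known resistances R_other = 0.1242 K/W
Required total resistance R_tot = ΔT/Q_allow = 31/80.5 = 0.3851 K/W
R_mineral wool = R_tot − R_other = 0.2609 K/W
L = R·k·A = 0.2609×0.0428×9.47

L ≈ 106 mm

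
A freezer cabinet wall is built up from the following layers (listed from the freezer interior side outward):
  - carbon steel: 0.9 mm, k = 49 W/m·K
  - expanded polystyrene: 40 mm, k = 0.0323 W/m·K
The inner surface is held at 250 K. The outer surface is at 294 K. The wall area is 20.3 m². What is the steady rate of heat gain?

Series thermal resistances:
R_carbon steel = L/(kA) = 0.0009/(49×20.3) = 9.048×10^-7 K/W
R_expanded polystyrene = L/(kA) = 0.04/(0.0323×20.3) = 0.061 K/W
R_total = 0.06101 K/W
Q = ΔT / R_total = 44 / 0.06101

Q ≈ 721 W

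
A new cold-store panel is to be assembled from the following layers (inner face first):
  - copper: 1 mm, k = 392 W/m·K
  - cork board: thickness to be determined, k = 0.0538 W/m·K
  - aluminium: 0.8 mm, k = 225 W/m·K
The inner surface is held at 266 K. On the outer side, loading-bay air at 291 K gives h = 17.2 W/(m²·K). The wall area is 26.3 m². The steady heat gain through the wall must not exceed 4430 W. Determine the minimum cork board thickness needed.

L ≈ 4.86 mm

Model the wall as resistances in series:
R_copper = L/(kA) = 0.001/(392×26.3) = 9.7×10^-8 K/W
R_aluminium = L/(kA) = 0.0008/(225×26.3) = 1.352×10^-7 K/W
R_outer film = 1/(h_o·A) = 1/(17.2×26.3) = 0.002211 K/W
Sum of the known resistances R_other = 0.002211 K/W
Required total resistance R_tot = ΔT/Q_allow = 25/4430 = 0.005643 K/W
R_cork board = R_tot − R_other = 0.003432 K/W
L = R·k·A = 0.003432×0.0538×26.3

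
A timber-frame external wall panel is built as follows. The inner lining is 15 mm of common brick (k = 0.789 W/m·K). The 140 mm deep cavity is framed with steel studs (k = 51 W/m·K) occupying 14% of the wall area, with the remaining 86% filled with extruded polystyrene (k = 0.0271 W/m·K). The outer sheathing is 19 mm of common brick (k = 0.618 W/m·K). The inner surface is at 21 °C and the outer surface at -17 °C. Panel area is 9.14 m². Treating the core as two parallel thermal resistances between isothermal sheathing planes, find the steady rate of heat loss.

Q ≈ 5010 W

Sheathing layers in series; stud and cavity paths in parallel between them.
R_inner = 0.015/(0.789×9.14) = 0.00208 K/W
R_stud  = 0.14/(51×0.14×9.14) = 0.002145 K/W
R_cav   = 0.14/(0.0271×0.86×9.14) = 0.6572 K/W
1/R_core = 1/R_stud + 1/R_cav → R_core = 0.002138 K/W
R_outer = 0.019/(0.618×9.14) = 0.003364 K/W
R_total = 0.007582 K/W
Q = ΔT/R_total = 38/0.007582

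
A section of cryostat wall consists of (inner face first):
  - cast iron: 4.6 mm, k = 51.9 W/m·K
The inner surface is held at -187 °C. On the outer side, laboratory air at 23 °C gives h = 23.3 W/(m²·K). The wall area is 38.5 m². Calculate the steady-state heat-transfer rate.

Q ≈ 188000 W

Treating each layer as a thermal resistance in series:
R_cast iron = L/(kA) = 0.0046/(51.9×38.5) = 2.302×10^-6 K/W
R_outer film = 1/(h_o·A) = 1/(23.3×38.5) = 0.001115 K/W
R_total = 0.001117 K/W
Q = ΔT / R_total = 210 / 0.001117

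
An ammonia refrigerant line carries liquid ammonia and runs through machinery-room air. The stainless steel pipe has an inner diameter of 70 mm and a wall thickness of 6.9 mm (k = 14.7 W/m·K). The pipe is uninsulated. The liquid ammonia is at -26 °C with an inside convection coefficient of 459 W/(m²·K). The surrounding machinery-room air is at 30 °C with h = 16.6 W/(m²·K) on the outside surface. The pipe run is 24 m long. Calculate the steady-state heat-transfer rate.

Radial resistances (cylindrical: R_cond = ln(r_o/r_i)/(2πkL), R_conv = 1/(h·2πrL)):
R_inner film = 1/(h_i·2πr₁L) = 1/(459×2π×0.035×24) = 4.128×10^-4 K/W
R_stainless steel pipe wall = ln(41.9/35)/(2π×14.7×24) = 8.117×10^-5 K/W
R_outer film = 1/(h_o·2πr_oL) = 1/(16.6×2π×0.0419×24) = 0.009534 K/W
R_total = 0.01003 K/W
Q = ΔT/R_total = 56/0.01003

Q ≈ 5580 W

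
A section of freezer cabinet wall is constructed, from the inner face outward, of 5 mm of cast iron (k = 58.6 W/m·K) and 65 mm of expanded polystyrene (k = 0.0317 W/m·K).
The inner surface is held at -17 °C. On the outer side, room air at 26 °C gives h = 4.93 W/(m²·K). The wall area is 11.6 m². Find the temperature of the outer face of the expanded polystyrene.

T ≈ 22.1 °C

Series thermal resistances:
R_cast iron = L/(kA) = 0.005/(58.6×11.6) = 7.356×10^-6 K/W
R_expanded polystyrene = L/(kA) = 0.065/(0.0317×11.6) = 0.1768 K/W
R_outer film = 1/(h_o·A) = 1/(4.93×11.6) = 0.01749 K/W
R_total = 0.1943 K/W;  Q = ΔT/R_total = 43/0.1943 = 221.4 W
T_interface = T_inner + Q·ΣR(inner→interface) = -17 + 221×0.1768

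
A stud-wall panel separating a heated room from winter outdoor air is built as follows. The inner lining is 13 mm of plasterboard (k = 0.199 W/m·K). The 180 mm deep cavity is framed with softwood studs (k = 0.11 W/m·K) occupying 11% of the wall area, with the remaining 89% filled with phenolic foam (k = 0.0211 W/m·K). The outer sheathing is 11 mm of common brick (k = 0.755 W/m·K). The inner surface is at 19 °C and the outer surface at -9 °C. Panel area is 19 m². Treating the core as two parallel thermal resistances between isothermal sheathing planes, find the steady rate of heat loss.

Sheathing layers in series; stud and cavity paths in parallel between them.
R_inner = 0.013/(0.199×19) = 0.003438 K/W
R_stud  = 0.18/(0.11×0.11×19) = 0.7829 K/W
R_cav   = 0.18/(0.0211×0.89×19) = 0.5045 K/W
1/R_core = 1/R_stud + 1/R_cav → R_core = 0.3068 K/W
R_outer = 0.011/(0.755×19) = 7.668×10^-4 K/W
R_total = 0.311 K/W
Q = ΔT/R_total = 28/0.311

Q ≈ 90 W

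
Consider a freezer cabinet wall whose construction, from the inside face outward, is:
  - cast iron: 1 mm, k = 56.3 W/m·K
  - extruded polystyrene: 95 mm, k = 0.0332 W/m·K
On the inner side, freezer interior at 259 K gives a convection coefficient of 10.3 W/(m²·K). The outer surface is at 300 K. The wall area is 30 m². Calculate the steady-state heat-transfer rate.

Q ≈ 416 W

Model the wall as resistances in series:
R_inner film = 1/(h_i·A) = 1/(10.3×30) = 0.003236 K/W
R_cast iron = L/(kA) = 0.001/(56.3×30) = 5.921×10^-7 K/W
R_extruded polystyrene = L/(kA) = 0.095/(0.0332×30) = 0.09538 K/W
R_total = 0.09862 K/W
Q = ΔT / R_total = 41 / 0.09862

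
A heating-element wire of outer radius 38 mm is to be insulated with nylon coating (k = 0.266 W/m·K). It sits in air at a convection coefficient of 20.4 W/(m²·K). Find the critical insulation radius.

For a cylinder r_cr = k/h = 0.266/20.4
r_cr = 13 mm; since the bare radius (38 mm) is above r_cr, any added insulation will reduce heat loss.

r_cr ≈ 13 mm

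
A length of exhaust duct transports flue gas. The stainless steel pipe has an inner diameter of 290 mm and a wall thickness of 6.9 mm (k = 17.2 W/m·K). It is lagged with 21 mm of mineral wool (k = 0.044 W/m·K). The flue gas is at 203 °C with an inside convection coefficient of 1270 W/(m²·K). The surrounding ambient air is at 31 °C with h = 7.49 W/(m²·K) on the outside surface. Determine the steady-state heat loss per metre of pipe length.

q′ ≈ 290 W/m

Per-layer cylindrical resistances, series-summed:
R_inner film = 1/(h_i·2πr₁L) = 1/(1270×2π×0.145×1) = 8.643×10^-4 K/W
R_stainless steel pipe wall = ln(151.9/145)/(2π×17.2×1) = 4.302×10^-4 K/W
R_mineral wool = ln(172.9/151.9)/(2π×0.044×1) = 0.4684 K/W
R_outer film = 1/(h_o·2πr_oL) = 1/(7.49×2π×0.1729×1) = 0.1229 K/W
R_total = 0.5926 K/W
Q = ΔT/R_total = 172/0.5926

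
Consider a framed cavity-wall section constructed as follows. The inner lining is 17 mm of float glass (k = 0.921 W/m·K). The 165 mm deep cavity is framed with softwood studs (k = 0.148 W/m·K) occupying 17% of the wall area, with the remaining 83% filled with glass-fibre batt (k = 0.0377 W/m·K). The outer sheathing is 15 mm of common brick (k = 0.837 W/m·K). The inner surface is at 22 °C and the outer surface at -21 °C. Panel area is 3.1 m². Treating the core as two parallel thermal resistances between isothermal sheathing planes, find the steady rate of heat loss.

Q ≈ 45 W

Sheathing layers in series; stud and cavity paths in parallel between them.
R_inner = 0.017/(0.921×3.1) = 0.005954 K/W
R_stud  = 0.165/(0.148×0.17×3.1) = 2.115 K/W
R_cav   = 0.165/(0.0377×0.83×3.1) = 1.701 K/W
1/R_core = 1/R_stud + 1/R_cav → R_core = 0.9429 K/W
R_outer = 0.015/(0.837×3.1) = 0.005781 K/W
R_total = 0.9546 K/W
Q = ΔT/R_total = 43/0.9546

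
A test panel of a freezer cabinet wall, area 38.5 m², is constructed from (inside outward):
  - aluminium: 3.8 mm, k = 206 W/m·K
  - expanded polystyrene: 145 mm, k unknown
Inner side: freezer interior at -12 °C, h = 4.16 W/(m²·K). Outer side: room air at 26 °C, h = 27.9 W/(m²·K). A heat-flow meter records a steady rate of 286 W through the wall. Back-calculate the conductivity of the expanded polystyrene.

Series thermal resistances:
R_inner film = 1/(h_i·A) = 1/(4.16×38.5) = 0.006244 K/W
R_aluminium = L/(kA) = 0.0038/(206×38.5) = 4.791×10^-7 K/W
R_outer film = 1/(h_o·A) = 1/(27.9×38.5) = 9.31×10^-4 K/W
Sum of known resistances R_other = 0.007175 K/W
Total R = ΔT/Q = 38/286 = 0.1329 K/W
R_expanded polystyrene = R_total − R_other = 0.1257 K/W
k = L/(R·A) = 0.145/(0.1257×38.5)

k ≈ 0.03 W/(m·K)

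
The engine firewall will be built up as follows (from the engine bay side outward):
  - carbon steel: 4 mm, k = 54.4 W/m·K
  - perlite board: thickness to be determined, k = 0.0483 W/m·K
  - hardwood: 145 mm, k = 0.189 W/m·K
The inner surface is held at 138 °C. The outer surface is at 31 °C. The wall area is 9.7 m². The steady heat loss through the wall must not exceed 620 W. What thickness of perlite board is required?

Model the wall as resistances in series:
R_carbon steel = L/(kA) = 0.004/(54.4×9.7) = 7.58×10^-6 K/W
R_hardwood = L/(kA) = 0.145/(0.189×9.7) = 0.07909 K/W
Sum of the known resistances R_other = 0.0791 K/W
Required total resistance R_tot = ΔT/Q_allow = 107/620 = 0.1726 K/W
R_perlite board = R_tot − R_other = 0.09348 K/W
L = R·k·A = 0.09348×0.0483×9.7

L ≈ 43.8 mm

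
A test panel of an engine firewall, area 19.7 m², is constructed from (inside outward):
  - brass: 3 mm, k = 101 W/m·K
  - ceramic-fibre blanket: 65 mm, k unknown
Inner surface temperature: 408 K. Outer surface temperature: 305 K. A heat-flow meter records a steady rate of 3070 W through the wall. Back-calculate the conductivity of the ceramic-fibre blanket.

k ≈ 0.0983 W/(m·K)

Treating each layer as a thermal resistance in series:
R_brass = L/(kA) = 0.003/(101×19.7) = 1.508×10^-6 K/W
Sum of known resistances R_other = 1.508×10^-6 K/W
Total R = ΔT/Q = 103/3070 = 0.03355 K/W
R_ceramic-fibre blanket = R_total − R_other = 0.03355 K/W
k = L/(R·A) = 0.065/(0.03355×19.7)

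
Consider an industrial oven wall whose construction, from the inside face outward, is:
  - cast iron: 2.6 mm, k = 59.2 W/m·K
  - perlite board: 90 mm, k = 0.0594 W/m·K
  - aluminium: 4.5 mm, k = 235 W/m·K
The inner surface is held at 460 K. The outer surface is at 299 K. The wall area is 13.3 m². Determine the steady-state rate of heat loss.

Series thermal resistances:
R_cast iron = L/(kA) = 0.0026/(59.2×13.3) = 3.302×10^-6 K/W
R_perlite board = L/(kA) = 0.09/(0.0594×13.3) = 0.1139 K/W
R_aluminium = L/(kA) = 0.0045/(235×13.3) = 1.44×10^-6 K/W
R_total = 0.1139 K/W
Q = ΔT / R_total = 161 / 0.1139

Q ≈ 1410 W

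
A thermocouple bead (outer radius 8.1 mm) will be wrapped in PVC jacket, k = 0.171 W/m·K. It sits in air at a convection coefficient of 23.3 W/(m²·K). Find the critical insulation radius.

r_cr ≈ 14.7 mm

For a sphere r_cr = 2k/h = 2×0.171/23.3
r_cr = 14.7 mm; since the bare radius (8.1 mm) is below r_cr, adding a thin layer of insulation will *increase* heat loss.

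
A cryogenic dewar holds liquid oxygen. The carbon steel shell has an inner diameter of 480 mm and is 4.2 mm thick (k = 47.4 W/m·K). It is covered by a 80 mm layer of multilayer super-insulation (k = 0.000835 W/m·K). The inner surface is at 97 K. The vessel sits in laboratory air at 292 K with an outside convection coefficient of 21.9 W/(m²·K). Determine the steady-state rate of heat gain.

Each spherical layer contributes R = (1/r_i − 1/r_o)/(4πk):
R_carbon steel shell = (1/0.24 − 1/0.2442)/(4π×47.4) = 1.203×10^-4 K/W
R_multilayer super-insulation = (1/0.2442 − 1/0.3242)/(4π×0.000835) = 96.3 K/W
R_outer film = 1/(h·4πr_o²) = 1/(21.9×4π×0.3242²) = 0.03457 K/W
R_total = 96.34 K/W
Q = ΔT/R_total = 195/96.34

Q ≈ 2.02 W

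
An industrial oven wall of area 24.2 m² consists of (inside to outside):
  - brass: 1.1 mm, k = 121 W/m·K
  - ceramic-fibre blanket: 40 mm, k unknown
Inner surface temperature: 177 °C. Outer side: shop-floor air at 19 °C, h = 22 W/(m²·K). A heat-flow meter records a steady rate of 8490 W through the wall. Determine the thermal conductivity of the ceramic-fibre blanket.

k ≈ 0.0988 W/(m·K)

Using the resistance-network approach (series):
R_brass = L/(kA) = 0.0011/(121×24.2) = 3.757×10^-7 K/W
R_outer film = 1/(h_o·A) = 1/(22×24.2) = 0.001878 K/W
Sum of known resistances R_other = 0.001879 K/W
Total R = ΔT/Q = 158/8490 = 0.01861 K/W
R_ceramic-fibre blanket = R_total − R_other = 0.01673 K/W
k = L/(R·A) = 0.04/(0.01673×24.2)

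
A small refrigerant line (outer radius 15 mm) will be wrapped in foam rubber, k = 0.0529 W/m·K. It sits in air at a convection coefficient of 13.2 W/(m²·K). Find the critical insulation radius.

For a cylinder r_cr = k/h = 0.0529/13.2
r_cr = 4.01 mm; since the bare radius (15 mm) is above r_cr, any added insulation will reduce heat loss.

r_cr ≈ 4.01 mm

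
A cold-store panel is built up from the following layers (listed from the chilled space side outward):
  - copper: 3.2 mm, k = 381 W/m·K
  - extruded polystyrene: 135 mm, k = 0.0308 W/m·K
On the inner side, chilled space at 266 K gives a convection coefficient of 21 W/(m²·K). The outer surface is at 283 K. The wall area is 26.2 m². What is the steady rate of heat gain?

Series thermal resistances:
R_inner film = 1/(h_i·A) = 1/(21×26.2) = 0.001818 K/W
R_copper = L/(kA) = 0.0032/(381×26.2) = 3.206×10^-7 K/W
R_extruded polystyrene = L/(kA) = 0.135/(0.0308×26.2) = 0.1673 K/W
R_total = 0.1691 K/W
Q = ΔT / R_total = 17 / 0.1691

Q ≈ 101 W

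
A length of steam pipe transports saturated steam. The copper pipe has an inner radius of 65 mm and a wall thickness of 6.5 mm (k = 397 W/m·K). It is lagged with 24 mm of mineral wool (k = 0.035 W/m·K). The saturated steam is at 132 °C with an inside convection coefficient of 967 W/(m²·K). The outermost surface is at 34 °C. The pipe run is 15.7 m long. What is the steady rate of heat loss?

Radial resistances (cylindrical: R_cond = ln(r_o/r_i)/(2πkL), R_conv = 1/(h·2πrL)):
R_inner film = 1/(h_i·2πr₁L) = 1/(967×2π×0.065×15.7) = 1.613×10^-4 K/W
R_copper pipe wall = ln(71.5/65)/(2π×397×15.7) = 2.434×10^-6 K/W
R_mineral wool = ln(95.5/71.5)/(2π×0.035×15.7) = 0.08383 K/W
R_total = 0.08399 K/W
Q = ΔT/R_total = 98/0.08399

Q ≈ 1170 W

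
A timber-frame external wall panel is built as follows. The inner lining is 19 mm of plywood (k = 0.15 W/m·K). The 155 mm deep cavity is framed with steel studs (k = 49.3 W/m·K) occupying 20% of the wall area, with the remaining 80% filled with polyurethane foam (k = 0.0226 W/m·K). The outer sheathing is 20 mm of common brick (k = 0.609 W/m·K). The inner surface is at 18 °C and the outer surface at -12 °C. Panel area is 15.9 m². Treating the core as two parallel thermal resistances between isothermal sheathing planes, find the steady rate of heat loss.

Q ≈ 2720 W

Sheathing layers in series; stud and cavity paths in parallel between them.
R_inner = 0.019/(0.15×15.9) = 0.007966 K/W
R_stud  = 0.155/(49.3×0.2×15.9) = 9.887×10^-4 K/W
R_cav   = 0.155/(0.0226×0.8×15.9) = 0.5392 K/W
1/R_core = 1/R_stud + 1/R_cav → R_core = 9.869×10^-4 K/W
R_outer = 0.02/(0.609×15.9) = 0.002065 K/W
R_total = 0.01102 K/W
Q = ΔT/R_total = 30/0.01102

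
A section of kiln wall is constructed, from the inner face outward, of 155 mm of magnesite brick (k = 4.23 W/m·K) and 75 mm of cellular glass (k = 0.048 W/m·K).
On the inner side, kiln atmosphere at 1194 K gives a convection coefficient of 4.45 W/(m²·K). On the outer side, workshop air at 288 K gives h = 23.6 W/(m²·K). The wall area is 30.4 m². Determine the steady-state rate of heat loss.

Model the wall as resistances in series:
R_inner film = 1/(h_i·A) = 1/(4.45×30.4) = 0.007392 K/W
R_magnesite brick = L/(kA) = 0.155/(4.23×30.4) = 0.001205 K/W
R_cellular glass = L/(kA) = 0.075/(0.048×30.4) = 0.0514 K/W
R_outer film = 1/(h_o·A) = 1/(23.6×30.4) = 0.001394 K/W
R_total = 0.06139 K/W
Q = ΔT / R_total = 906 / 0.06139

Q ≈ 14800 W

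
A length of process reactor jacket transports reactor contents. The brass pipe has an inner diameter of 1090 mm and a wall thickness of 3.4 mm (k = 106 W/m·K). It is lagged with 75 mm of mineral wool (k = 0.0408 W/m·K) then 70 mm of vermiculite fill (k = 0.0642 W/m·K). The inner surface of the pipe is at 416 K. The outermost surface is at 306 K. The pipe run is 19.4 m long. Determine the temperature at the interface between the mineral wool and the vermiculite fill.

T ≈ 344 K

For a radial system each layer contributes R = ln(r_out/r_in)/(2πkL); films add R = 1/(hA).
R_brass pipe wall = ln(548.4/545)/(2π×106×19.4) = 4.813×10^-7 K/W
R_mineral wool = ln(623.4/548.4)/(2π×0.0408×19.4) = 0.02577 K/W
R_vermiculite fill = ln(693.4/623.4)/(2π×0.0642×19.4) = 0.0136 K/W
R_total = 0.03937 K/W
Q = ΔT/R_total = 110/0.03937
Q = 2790 W
T_interface = T_inner − Q·ΣR(inner→interface) = 416 − 2790×0.02577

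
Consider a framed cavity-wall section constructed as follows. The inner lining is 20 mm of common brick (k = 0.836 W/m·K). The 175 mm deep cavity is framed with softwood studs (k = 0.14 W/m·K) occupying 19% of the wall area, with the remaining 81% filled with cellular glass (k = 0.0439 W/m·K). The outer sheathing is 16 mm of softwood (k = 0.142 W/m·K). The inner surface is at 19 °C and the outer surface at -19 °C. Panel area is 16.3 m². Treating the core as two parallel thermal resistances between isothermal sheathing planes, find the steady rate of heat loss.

Q ≈ 210 W

Sheathing layers in series; stud and cavity paths in parallel between them.
R_inner = 0.02/(0.836×16.3) = 0.001468 K/W
R_stud  = 0.175/(0.14×0.19×16.3) = 0.4036 K/W
R_cav   = 0.175/(0.0439×0.81×16.3) = 0.3019 K/W
1/R_core = 1/R_stud + 1/R_cav → R_core = 0.1727 K/W
R_outer = 0.016/(0.142×16.3) = 0.006913 K/W
R_total = 0.1811 K/W
Q = ΔT/R_total = 38/0.1811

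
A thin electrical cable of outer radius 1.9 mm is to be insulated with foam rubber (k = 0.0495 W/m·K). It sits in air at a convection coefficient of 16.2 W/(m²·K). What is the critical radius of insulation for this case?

For a cylinder r_cr = k/h = 0.0495/16.2
r_cr = 3.06 mm; since the bare radius (1.9 mm) is below r_cr, adding a thin layer of insulation will *increase* heat loss.

r_cr ≈ 3.06 mm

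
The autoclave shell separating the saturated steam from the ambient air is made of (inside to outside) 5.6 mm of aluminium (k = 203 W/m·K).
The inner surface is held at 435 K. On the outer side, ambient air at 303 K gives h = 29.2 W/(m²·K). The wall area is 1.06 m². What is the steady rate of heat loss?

Q ≈ 4080 W

Treating each layer as a thermal resistance in series:
R_aluminium = L/(kA) = 0.0056/(203×1.06) = 2.602×10^-5 K/W
R_outer film = 1/(h_o·A) = 1/(29.2×1.06) = 0.03231 K/W
R_total = 0.03233 K/W
Q = ΔT / R_total = 132 / 0.03233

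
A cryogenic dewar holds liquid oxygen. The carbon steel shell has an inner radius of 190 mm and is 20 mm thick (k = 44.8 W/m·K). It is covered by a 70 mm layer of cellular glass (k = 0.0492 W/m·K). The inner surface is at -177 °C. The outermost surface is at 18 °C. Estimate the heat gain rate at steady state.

For a spherical shell R = (1/r₁ − 1/r₂)/(4πk); film R = 1/(h·4πr²). In series:
R_carbon steel shell = (1/0.19 − 1/0.21)/(4π×44.8) = 8.904×10^-4 K/W
R_cellular glass = (1/0.21 − 1/0.28)/(4π×0.0492) = 1.926 K/W
R_total = 1.926 K/W
Q = ΔT/R_total = 195/1.926

Q ≈ 101 W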